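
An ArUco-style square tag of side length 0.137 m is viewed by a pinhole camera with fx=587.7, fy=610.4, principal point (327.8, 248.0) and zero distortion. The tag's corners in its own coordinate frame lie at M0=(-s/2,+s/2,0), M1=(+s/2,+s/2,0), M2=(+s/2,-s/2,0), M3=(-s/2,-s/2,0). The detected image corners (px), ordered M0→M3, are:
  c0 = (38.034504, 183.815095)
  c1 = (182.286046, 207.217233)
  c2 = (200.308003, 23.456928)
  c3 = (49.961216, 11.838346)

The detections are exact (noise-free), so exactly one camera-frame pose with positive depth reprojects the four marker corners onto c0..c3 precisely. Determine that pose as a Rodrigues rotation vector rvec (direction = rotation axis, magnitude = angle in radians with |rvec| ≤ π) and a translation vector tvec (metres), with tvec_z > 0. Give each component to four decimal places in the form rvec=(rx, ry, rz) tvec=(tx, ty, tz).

rvec=(0.1025, 0.2535, 0.1458) tvec=(-0.1725, -0.1094, 0.4763)

Intrinsics K: fx=587.7, fy=610.4, cx=327.8, cy=248.0
Marker side s = 0.137 m; corners in marker frame (Z=0):
  M0 = (-0.0685, +0.0685, 0)
  M1 = (+0.0685, +0.0685, 0)
  M2 = (+0.0685, -0.0685, 0)
  M3 = (-0.0685, -0.0685, 0)
Detected image corners:
  c0 = (38.034504, 183.815095) px
  c1 = (182.286046, 207.217233) px
  c2 = (200.308003, 23.456928) px
  c3 = (49.961216, 11.838346) px
Planar DLT: solve 8×8 A·h = b for H (H[2,2]=1):
  H  [+1015.00457 -79.07081 +114.95508]
  H  [+74.38384 +1323.49916 +107.80242]
  H  [-0.50822 +0.25038 +1.00000]
B = K⁻¹H; ‖b₁‖=2.099616, ‖b₂‖=2.099616; λ = 2/(‖b₁‖+‖b₂‖) = 0.476278, sign → tz>0 ⇒ λ=+0.476278
r₁ = λ·B[:,0] = (+0.95758,+0.15638,-0.24205); r₂ = λ·B[:,1] = (-0.13059,+0.98424,+0.11925)
r₃ = r₁×r₂ = (+0.25689,-0.08258,+0.96291); SVD([r₁ r₂ r₃]) → R = UVᵀ:
  R  [+0.95758 -0.13059 +0.25689]
  R  [+0.15638 +0.98424 -0.08258]
  R  [-0.24205 +0.11925 +0.96291]
t = (-0.17249, -0.10939, +0.47628) m
tr R = 2.904723; θ = arccos((tr R − 1)/2) = 0.309908 rad = 17.756°
axis k = ((R−Rᵀ)₃₂, (R−Rᵀ)₁₃, (R−Rᵀ)₂₁) / (2 sinθ) = (+0.330902, +0.818007, +0.470498)
rvec = θ·k = (+0.102549, +0.253507, +0.145811)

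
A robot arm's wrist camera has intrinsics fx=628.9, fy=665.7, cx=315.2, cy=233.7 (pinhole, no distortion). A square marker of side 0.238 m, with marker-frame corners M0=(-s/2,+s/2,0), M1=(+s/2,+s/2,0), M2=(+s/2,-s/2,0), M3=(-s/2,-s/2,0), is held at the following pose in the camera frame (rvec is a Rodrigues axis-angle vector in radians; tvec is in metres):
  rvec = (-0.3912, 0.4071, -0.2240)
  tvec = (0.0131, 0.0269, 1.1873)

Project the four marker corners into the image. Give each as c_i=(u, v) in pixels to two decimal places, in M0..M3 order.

c0=(273.81, 328.81) c1=(392.82, 294.30) c2=(369.78, 169.90) c3=(261.36, 209.64)

Intrinsics K: fx=628.9, fy=665.7, cx=315.2, cy=233.7
Marker side s = 0.238 m; corners in marker frame (Z=0):
  M0 = (-0.1190, +0.1190, 0)
  M1 = (+0.1190, +0.1190, 0)
  M2 = (+0.1190, -0.1190, 0)
  M3 = (-0.1190, -0.1190, 0)
rvec = (-0.3912, 0.4071, -0.2240), |rvec| = θ = 0.60741 rad = 34.802°
Rodrigues: sinθ=0.57074, 1−cosθ=0.17887; R = I + sinθ·[k]× + (1−cosθ)·[k]×²:
    [+0.89533 +0.13327 +0.42501]
    [-0.28769 +0.90148 +0.32337]
    [-0.34004 -0.41180 +0.84546]
t = (0.0131, 0.0269, 1.1873) m
M0: Pc = R·M0+t = (-0.07758, +0.16841, +1.17876); u = 628.9·(-0.07758)/1.17876 + 315.2 = 273.8064, v = 665.7·(+0.16841)/1.17876 + 233.7 = 328.8093
M1: Pc = R·M1+t = (+0.13550, +0.09994, +1.09783); u = 628.9·(+0.13550)/1.09783 + 315.2 = 392.8235, v = 665.7·(+0.09994)/1.09783 + 233.7 = 294.3020
M2: Pc = R·M2+t = (+0.10378, -0.11461, +1.19584); u = 628.9·(+0.10378)/1.19584 + 315.2 = 369.7812, v = 665.7·(-0.11461)/1.19584 + 233.7 = 169.8983
M3: Pc = R·M3+t = (-0.10930, -0.04614, +1.27677); u = 628.9·(-0.10930)/1.27677 + 315.2 = 261.3607, v = 665.7·(-0.04614)/1.27677 + 233.7 = 209.6423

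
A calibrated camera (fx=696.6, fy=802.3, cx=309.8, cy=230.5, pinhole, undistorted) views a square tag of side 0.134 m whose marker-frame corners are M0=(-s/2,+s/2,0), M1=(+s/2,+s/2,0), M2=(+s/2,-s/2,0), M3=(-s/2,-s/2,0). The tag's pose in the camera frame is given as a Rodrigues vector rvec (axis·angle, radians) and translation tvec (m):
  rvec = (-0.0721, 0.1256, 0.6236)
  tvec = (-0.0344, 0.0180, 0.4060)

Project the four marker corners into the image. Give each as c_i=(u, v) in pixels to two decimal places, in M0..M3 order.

c0=(94.79, 295.62) c1=(274.90, 455.98) c2=(412.51, 235.43) c3=(227.96, 86.42)

Intrinsics K: fx=696.6, fy=802.3, cx=309.8, cy=230.5
Marker side s = 0.134 m; corners in marker frame (Z=0):
  M0 = (-0.0670, +0.0670, 0)
  M1 = (+0.0670, +0.0670, 0)
  M2 = (+0.0670, -0.0670, 0)
  M3 = (-0.0670, -0.0670, 0)
rvec = (-0.0721, 0.1256, 0.6236), |rvec| = θ = 0.64020 rad = 36.681°
Rodrigues: sinθ=0.59735, 1−cosθ=0.19802; R = I + sinθ·[k]× + (1−cosθ)·[k]×²:
    [+0.80449 -0.58624 +0.09547]
    [+0.57749 +0.80960 +0.10512]
    [-0.13892 -0.02943 +0.98987]
t = (-0.0344, 0.0180, 0.4060) m
M0: Pc = R·M0+t = (-0.12758, +0.03355, +0.41334); u = 696.6·(-0.12758)/0.41334 + 309.8 = 94.7892, v = 802.3·(+0.03355)/0.41334 + 230.5 = 295.6243
M1: Pc = R·M1+t = (-0.01978, +0.11094, +0.39472); u = 696.6·(-0.01978)/0.39472 + 309.8 = 274.8970, v = 802.3·(+0.11094)/0.39472 + 230.5 = 455.9844
M2: Pc = R·M2+t = (+0.05878, +0.00245, +0.39866); u = 696.6·(+0.05878)/0.39866 + 309.8 = 412.5068, v = 802.3·(+0.00245)/0.39866 + 230.5 = 235.4280
M3: Pc = R·M3+t = (-0.04902, -0.07494, +0.41728); u = 696.6·(-0.04902)/0.41728 + 309.8 = 227.9624, v = 802.3·(-0.07494)/0.41728 + 230.5 = 86.4227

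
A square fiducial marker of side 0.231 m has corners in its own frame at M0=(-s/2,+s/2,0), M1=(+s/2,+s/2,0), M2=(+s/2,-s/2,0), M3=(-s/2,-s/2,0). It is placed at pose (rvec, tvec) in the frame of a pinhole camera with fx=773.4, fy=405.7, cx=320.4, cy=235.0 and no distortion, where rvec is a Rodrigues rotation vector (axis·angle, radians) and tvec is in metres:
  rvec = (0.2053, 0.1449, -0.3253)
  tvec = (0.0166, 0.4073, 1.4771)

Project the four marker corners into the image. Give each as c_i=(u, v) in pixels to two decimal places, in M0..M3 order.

Intrinsics K: fx=773.4, fy=405.7, cx=320.4, cy=235.0
Marker side s = 0.231 m; corners in marker frame (Z=0):
  M0 = (-0.1155, +0.1155, 0)
  M1 = (+0.1155, +0.1155, 0)
  M2 = (+0.1155, -0.1155, 0)
  M3 = (-0.1155, -0.1155, 0)
rvec = (0.2053, 0.1449, -0.3253), |rvec| = θ = 0.41105 rad = 23.552°
Rodrigues: sinθ=0.39957, 1−cosθ=0.08330; R = I + sinθ·[k]× + (1−cosθ)·[k]×²:
    [+0.93748 +0.33088 +0.10793]
    [-0.30155 +0.92705 -0.22281]
    [-0.17378 +0.17633 +0.96887]
t = (0.0166, 0.4073, 1.4771) m
M0: Pc = R·M0+t = (-0.05346, +0.54920, +1.51754); u = 773.4·(-0.05346)/1.51754 + 320.4 = 293.1535, v = 405.7·(+0.54920)/1.51754 + 235.0 = 381.8246
M1: Pc = R·M1+t = (+0.16310, +0.47955, +1.47739); u = 773.4·(+0.16310)/1.47739 + 320.4 = 405.7789, v = 405.7·(+0.47955)/1.47739 + 235.0 = 366.6856
M2: Pc = R·M2+t = (+0.08666, +0.26540, +1.43666); u = 773.4·(+0.08666)/1.43666 + 320.4 = 367.0529, v = 405.7·(+0.26540)/1.43666 + 235.0 = 309.9455
M3: Pc = R·M3+t = (-0.12990, +0.33505, +1.47681); u = 773.4·(-0.12990)/1.47681 + 320.4 = 252.3738, v = 405.7·(+0.33505)/1.47681 + 235.0 = 327.0444

c0=(293.15, 381.82) c1=(405.78, 366.69) c2=(367.05, 309.95) c3=(252.37, 327.04)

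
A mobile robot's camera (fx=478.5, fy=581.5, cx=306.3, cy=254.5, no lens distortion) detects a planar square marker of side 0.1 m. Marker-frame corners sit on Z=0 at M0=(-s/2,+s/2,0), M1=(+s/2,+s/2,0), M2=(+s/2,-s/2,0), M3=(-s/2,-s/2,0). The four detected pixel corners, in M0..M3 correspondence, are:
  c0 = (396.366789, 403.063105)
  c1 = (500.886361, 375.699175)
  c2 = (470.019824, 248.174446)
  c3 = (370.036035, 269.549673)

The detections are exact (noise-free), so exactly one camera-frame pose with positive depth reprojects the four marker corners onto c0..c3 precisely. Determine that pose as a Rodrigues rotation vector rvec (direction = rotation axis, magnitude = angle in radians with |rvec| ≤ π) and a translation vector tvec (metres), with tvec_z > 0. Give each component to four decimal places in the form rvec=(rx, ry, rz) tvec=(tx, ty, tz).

Intrinsics K: fx=478.5, fy=581.5, cx=306.3, cy=254.5
Marker side s = 0.1 m; corners in marker frame (Z=0):
  M0 = (-0.0500, +0.0500, 0)
  M1 = (+0.0500, +0.0500, 0)
  M2 = (+0.0500, -0.0500, 0)
  M3 = (-0.0500, -0.0500, 0)
Detected image corners:
  c0 = (396.366789, 403.063105) px
  c1 = (500.886361, 375.699175) px
  c2 = (470.019824, 248.174446) px
  c3 = (370.036035, 269.549673) px
Planar DLT: solve 8×8 A·h = b for H (H[2,2]=1):
  H  [+1177.10817 +50.31857 +434.85214]
  H  [-127.05652 +1128.48357 +322.13034]
  H  [+0.35735 -0.54354 +1.00000]
B = K⁻¹H; ‖b₁‖=2.290569, ‖b₂‖=2.290569; λ = 2/(‖b₁‖+‖b₂‖) = 0.436573, sign → tz>0 ⇒ λ=+0.436573
r₁ = λ·B[:,0] = (+0.97410,-0.16367,+0.15601); r₂ = λ·B[:,1] = (+0.19781,+0.95109,-0.23729)
r₃ = r₁×r₂ = (-0.10954,+0.26201,+0.95883); SVD([r₁ r₂ r₃]) → R = UVᵀ:
  R  [+0.97410 +0.19781 -0.10954]
  R  [-0.16367 +0.95109 +0.26201]
  R  [+0.15601 -0.23729 +0.95883]
t = (+0.11729, +0.05077, +0.43657) m
tr R = 2.884016; θ = arccos((tr R − 1)/2) = 0.342232 rad = 19.608°
axis k = ((R−Rᵀ)₃₂, (R−Rᵀ)₁₃, (R−Rᵀ)₂₁) / (2 sinθ) = (-0.743914, -0.395647, -0.538568)
rvec = θ·k = (-0.254591, -0.135403, -0.184315)

rvec=(-0.2546, -0.1354, -0.1843) tvec=(0.1173, 0.0508, 0.4366)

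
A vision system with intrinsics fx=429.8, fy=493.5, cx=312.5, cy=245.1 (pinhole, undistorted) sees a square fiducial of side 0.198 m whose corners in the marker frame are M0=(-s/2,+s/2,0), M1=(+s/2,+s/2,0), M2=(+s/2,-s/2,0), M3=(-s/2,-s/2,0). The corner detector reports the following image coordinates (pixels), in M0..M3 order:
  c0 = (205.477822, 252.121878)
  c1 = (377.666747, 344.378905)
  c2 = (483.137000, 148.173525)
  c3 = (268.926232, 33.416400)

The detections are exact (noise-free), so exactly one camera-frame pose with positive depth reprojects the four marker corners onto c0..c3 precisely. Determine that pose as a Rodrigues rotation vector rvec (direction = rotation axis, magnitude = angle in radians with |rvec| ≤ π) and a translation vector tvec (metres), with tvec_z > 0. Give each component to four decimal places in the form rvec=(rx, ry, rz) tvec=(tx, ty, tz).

Intrinsics K: fx=429.8, fy=493.5, cx=312.5, cy=245.1
Marker side s = 0.198 m; corners in marker frame (Z=0):
  M0 = (-0.0990, +0.0990, 0)
  M1 = (+0.0990, +0.0990, 0)
  M2 = (+0.0990, -0.0990, 0)
  M3 = (-0.0990, -0.0990, 0)
Detected image corners:
  c0 = (205.477822, 252.121878) px
  c1 = (377.666747, 344.378905) px
  c2 = (483.137000, 148.173525) px
  c3 = (268.926232, 33.416400) px
Planar DLT: solve 8×8 A·h = b for H (H[2,2]=1):
  H  [+964.12988 -59.91387 +329.20734]
  H  [+516.53336 +1261.41847 +205.80077]
  H  [-0.00026 +1.09839 +1.00000]
B = K⁻¹H; ‖b₁‖=2.475607, ‖b₂‖=2.475607; λ = 2/(‖b₁‖+‖b₂‖) = 0.403941, sign → tz>0 ⇒ λ=+0.403941
r₁ = λ·B[:,0] = (+0.90620,+0.42285,-0.00011); r₂ = λ·B[:,1] = (-0.37891,+0.81214,+0.44369)
r₃ = r₁×r₂ = (+0.18770,-0.40203,+0.89618); SVD([r₁ r₂ r₃]) → R = UVᵀ:
  R  [+0.90620 -0.37891 +0.18770]
  R  [+0.42285 +0.81214 -0.40203]
  R  [-0.00011 +0.44369 +0.89618]
t = (+0.01570, -0.03217, +0.40394) m
tr R = 2.614524; θ = arccos((tr R − 1)/2) = 0.631298 rad = 36.171°
axis k = ((R−Rᵀ)₃₂, (R−Rᵀ)₁₃, (R−Rᵀ)₂₁) / (2 sinθ) = (+0.716473, +0.159104, +0.679229)
rvec = θ·k = (+0.452308, +0.100442, +0.428796)

rvec=(0.4523, 0.1004, 0.4288) tvec=(0.0157, -0.0322, 0.4039)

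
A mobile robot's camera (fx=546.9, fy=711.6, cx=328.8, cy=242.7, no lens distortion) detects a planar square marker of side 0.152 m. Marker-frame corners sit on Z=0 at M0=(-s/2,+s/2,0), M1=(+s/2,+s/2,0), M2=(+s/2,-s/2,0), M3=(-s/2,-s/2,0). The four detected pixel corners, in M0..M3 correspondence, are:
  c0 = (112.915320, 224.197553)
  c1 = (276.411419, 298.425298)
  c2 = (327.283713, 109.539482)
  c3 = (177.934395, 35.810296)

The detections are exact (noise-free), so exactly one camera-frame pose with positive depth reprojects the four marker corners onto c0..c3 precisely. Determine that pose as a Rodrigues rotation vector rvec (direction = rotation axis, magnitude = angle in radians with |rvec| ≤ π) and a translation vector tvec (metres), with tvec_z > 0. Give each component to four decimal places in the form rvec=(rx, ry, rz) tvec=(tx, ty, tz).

rvec=(-0.2520, -0.1413, 0.3304) tvec=(-0.0956, -0.0564, 0.5084)

Intrinsics K: fx=546.9, fy=711.6, cx=328.8, cy=242.7
Marker side s = 0.152 m; corners in marker frame (Z=0):
  M0 = (-0.0760, +0.0760, 0)
  M1 = (+0.0760, +0.0760, 0)
  M2 = (+0.0760, -0.0760, 0)
  M3 = (-0.0760, -0.0760, 0)
Detected image corners:
  c0 = (112.915320, 224.197553) px
  c1 = (276.411419, 298.425298) px
  c2 = (327.283713, 109.539482) px
  c3 = (177.934395, 35.810296) px
Planar DLT: solve 8×8 A·h = b for H (H[2,2]=1):
  H  [+1069.40850 -497.99623 +225.91337]
  H  [+518.12333 +1153.35768 +163.75890]
  H  [+0.18856 -0.52515 +1.00000]
B = K⁻¹H; ‖b₁‖=1.967049, ‖b₂‖=1.967049; λ = 2/(‖b₁‖+‖b₂‖) = 0.508376, sign → tz>0 ⇒ λ=+0.508376
r₁ = λ·B[:,0] = (+0.93645,+0.33746,+0.09586); r₂ = λ·B[:,1] = (-0.30241,+0.91503,-0.26697)
r₃ = r₁×r₂ = (-0.17781,+0.22102,+0.95893); SVD([r₁ r₂ r₃]) → R = UVᵀ:
  R  [+0.93645 -0.30241 -0.17781]
  R  [+0.33746 +0.91503 +0.22102]
  R  [+0.09586 -0.26697 +0.95893]
t = (-0.09564, -0.05640, +0.50838) m
tr R = 2.810398; θ = arccos((tr R − 1)/2) = 0.438948 rad = 25.150°
axis k = ((R−Rᵀ)₃₂, (R−Rᵀ)₁₃, (R−Rᵀ)₂₁) / (2 sinθ) = (-0.574118, -0.321969, +0.752811)
rvec = θ·k = (-0.252008, -0.141328, +0.330445)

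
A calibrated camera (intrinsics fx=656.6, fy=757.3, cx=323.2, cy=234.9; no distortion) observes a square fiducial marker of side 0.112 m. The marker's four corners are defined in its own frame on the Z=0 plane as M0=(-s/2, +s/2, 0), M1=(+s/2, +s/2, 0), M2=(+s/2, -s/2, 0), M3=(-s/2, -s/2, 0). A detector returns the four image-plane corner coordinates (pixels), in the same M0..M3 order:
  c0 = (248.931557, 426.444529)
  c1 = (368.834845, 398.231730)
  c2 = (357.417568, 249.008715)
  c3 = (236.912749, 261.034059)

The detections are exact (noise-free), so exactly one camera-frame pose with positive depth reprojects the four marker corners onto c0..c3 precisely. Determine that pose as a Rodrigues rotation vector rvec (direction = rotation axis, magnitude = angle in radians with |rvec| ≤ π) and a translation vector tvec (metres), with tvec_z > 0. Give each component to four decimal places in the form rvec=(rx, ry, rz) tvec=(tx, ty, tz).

rvec=(-0.0458, -0.5144, -0.0787) tvec=(-0.0141, 0.0699, 0.5401)

Intrinsics K: fx=656.6, fy=757.3, cx=323.2, cy=234.9
Marker side s = 0.112 m; corners in marker frame (Z=0):
  M0 = (-0.0560, +0.0560, 0)
  M1 = (+0.0560, +0.0560, 0)
  M2 = (+0.0560, -0.0560, 0)
  M3 = (-0.0560, -0.0560, 0)
Detected image corners:
  c0 = (248.931557, 426.444529) px
  c1 = (368.834845, 398.231730) px
  c2 = (357.417568, 249.008715) px
  c3 = (236.912749, 261.034059) px
Planar DLT: solve 8×8 A·h = b for H (H[2,2]=1):
  H  [+1349.93521 +91.05559 +306.08272]
  H  [+125.21315 +1386.12737 +332.97014]
  H  [+0.91306 -0.04433 +1.00000]
B = K⁻¹H; ‖b₁‖=1.851606, ‖b₂‖=1.851606; λ = 2/(‖b₁‖+‖b₂‖) = 0.540072, sign → tz>0 ⇒ λ=+0.540072
r₁ = λ·B[:,0] = (+0.86763,-0.06366,+0.49312); r₂ = λ·B[:,1] = (+0.08668,+0.99595,-0.02394)
r₃ = r₁×r₂ = (-0.48959,+0.06351,+0.86963); SVD([r₁ r₂ r₃]) → R = UVᵀ:
  R  [+0.86763 +0.08668 -0.48959]
  R  [-0.06366 +0.99595 +0.06351]
  R  [+0.49312 -0.02394 +0.86963]
t = (-0.01408, +0.06994, +0.54007) m
tr R = 2.733214; θ = arccos((tr R − 1)/2) = 0.522434 rad = 29.933°
axis k = ((R−Rᵀ)₃₂, (R−Rᵀ)₁₃, (R−Rᵀ)₂₁) / (2 sinθ) = (-0.087632, -0.984697, -0.150643)
rvec = θ·k = (-0.045782, -0.514439, -0.078701)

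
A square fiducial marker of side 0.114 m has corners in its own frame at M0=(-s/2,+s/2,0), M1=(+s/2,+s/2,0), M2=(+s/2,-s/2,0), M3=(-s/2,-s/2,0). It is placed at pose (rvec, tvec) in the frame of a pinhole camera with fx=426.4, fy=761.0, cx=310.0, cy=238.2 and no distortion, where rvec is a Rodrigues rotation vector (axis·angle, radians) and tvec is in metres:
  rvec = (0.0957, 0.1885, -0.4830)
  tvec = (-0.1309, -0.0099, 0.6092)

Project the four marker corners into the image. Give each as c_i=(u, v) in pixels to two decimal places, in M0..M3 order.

c0=(204.91, 318.91) c1=(271.21, 256.68) c2=(232.49, 128.31) c3=(167.06, 195.87)

Intrinsics K: fx=426.4, fy=761.0, cx=310.0, cy=238.2
Marker side s = 0.114 m; corners in marker frame (Z=0):
  M0 = (-0.0570, +0.0570, 0)
  M1 = (+0.0570, +0.0570, 0)
  M2 = (+0.0570, -0.0570, 0)
  M3 = (-0.0570, -0.0570, 0)
rvec = (0.0957, 0.1885, -0.4830), |rvec| = θ = 0.52724 rad = 30.209°
Rodrigues: sinθ=0.50315, 1−cosθ=0.13580; R = I + sinθ·[k]× + (1−cosθ)·[k]×²:
    [+0.86867 +0.46974 +0.15731]
    [-0.45212 +0.88156 -0.13581]
    [-0.20247 +0.04685 +0.97817]
t = (-0.1309, -0.0099, 0.6092) m
M0: Pc = R·M0+t = (-0.15364, +0.06612, +0.62341); u = 426.4·(-0.15364)/0.62341 + 310.0 = 204.9142, v = 761.0·(+0.06612)/0.62341 + 238.2 = 318.9124
M1: Pc = R·M1+t = (-0.05461, +0.01458, +0.60033); u = 426.4·(-0.05461)/0.60033 + 310.0 = 271.2117, v = 761.0·(+0.01458)/0.60033 + 238.2 = 256.6797
M2: Pc = R·M2+t = (-0.10816, -0.08592, +0.59499); u = 426.4·(-0.10816)/0.59499 + 310.0 = 232.4862, v = 761.0·(-0.08592)/0.59499 + 238.2 = 128.3075
M3: Pc = R·M3+t = (-0.20719, -0.03438, +0.61807); u = 426.4·(-0.20719)/0.61807 + 310.0 = 167.0620, v = 761.0·(-0.03438)/0.61807 + 238.2 = 195.8720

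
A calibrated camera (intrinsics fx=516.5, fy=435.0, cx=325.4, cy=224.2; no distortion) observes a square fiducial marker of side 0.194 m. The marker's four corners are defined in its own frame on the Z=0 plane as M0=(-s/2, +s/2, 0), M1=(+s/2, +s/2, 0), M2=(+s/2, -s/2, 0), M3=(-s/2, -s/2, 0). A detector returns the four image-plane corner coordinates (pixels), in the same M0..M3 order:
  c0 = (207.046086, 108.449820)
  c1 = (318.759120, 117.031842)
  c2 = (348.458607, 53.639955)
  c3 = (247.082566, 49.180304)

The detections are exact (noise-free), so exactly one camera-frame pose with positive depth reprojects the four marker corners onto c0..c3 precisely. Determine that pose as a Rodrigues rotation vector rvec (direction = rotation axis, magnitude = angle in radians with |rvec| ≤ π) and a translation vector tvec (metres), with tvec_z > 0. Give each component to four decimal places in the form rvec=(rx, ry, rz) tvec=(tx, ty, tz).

rvec=(-0.5856, 0.2017, 0.2211) tvec=(-0.0777, -0.2919, 0.8818)

Intrinsics K: fx=516.5, fy=435.0, cx=325.4, cy=224.2
Marker side s = 0.194 m; corners in marker frame (Z=0):
  M0 = (-0.0970, +0.0970, 0)
  M1 = (+0.0970, +0.0970, 0)
  M2 = (+0.0970, -0.0970, 0)
  M3 = (-0.0970, -0.0970, 0)
Detected image corners:
  c0 = (207.046086, 108.449820) px
  c1 = (318.759120, 117.031842) px
  c2 = (348.458607, 53.639955) px
  c3 = (247.082566, 49.180304) px
Planar DLT: solve 8×8 A·h = b for H (H[2,2]=1):
  H  [+468.20886 -346.66559 +279.87455]
  H  [+9.73836 +267.18600 +80.22235]
  H  [-0.28344 -0.59286 +1.00000]
B = K⁻¹H; ‖b₁‖=1.134063, ‖b₂‖=1.134063; λ = 2/(‖b₁‖+‖b₂‖) = 0.881786, sign → tz>0 ⇒ λ=+0.881786
r₁ = λ·B[:,0] = (+0.95680,+0.14856,-0.24993); r₂ = λ·B[:,1] = (-0.26248,+0.81105,-0.52278)
r₃ = r₁×r₂ = (+0.12505,+0.56580,+0.81501); SVD([r₁ r₂ r₃]) → R = UVᵀ:
  R  [+0.95680 -0.26248 +0.12505]
  R  [+0.14856 +0.81105 +0.56580]
  R  [-0.24993 -0.52278 +0.81501]
t = (-0.07772, -0.29186, +0.88179) m
tr R = 2.582860; θ = arccos((tr R − 1)/2) = 0.657652 rad = 37.681°
axis k = ((R−Rᵀ)₃₂, (R−Rᵀ)₁₃, (R−Rᵀ)₂₁) / (2 sinθ) = (-0.890435, +0.306723, +0.336222)
rvec = θ·k = (-0.585596, +0.201717, +0.221117)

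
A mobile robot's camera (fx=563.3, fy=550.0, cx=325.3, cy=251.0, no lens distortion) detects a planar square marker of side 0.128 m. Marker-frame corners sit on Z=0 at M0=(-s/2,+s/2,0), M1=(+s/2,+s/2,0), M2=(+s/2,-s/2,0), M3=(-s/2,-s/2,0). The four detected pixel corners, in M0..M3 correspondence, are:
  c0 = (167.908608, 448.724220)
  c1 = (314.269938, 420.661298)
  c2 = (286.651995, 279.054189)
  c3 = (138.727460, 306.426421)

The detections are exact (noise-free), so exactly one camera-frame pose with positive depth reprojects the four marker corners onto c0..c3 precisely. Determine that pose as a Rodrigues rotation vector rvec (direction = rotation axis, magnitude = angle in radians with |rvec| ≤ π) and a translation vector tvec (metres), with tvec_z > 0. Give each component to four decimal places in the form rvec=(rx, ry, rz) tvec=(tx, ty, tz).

Intrinsics K: fx=563.3, fy=550.0, cx=325.3, cy=251.0
Marker side s = 0.128 m; corners in marker frame (Z=0):
  M0 = (-0.0640, +0.0640, 0)
  M1 = (+0.0640, +0.0640, 0)
  M2 = (+0.0640, -0.0640, 0)
  M3 = (-0.0640, -0.0640, 0)
Detected image corners:
  c0 = (167.908608, 448.724220) px
  c1 = (314.269938, 420.661298) px
  c2 = (286.651995, 279.054189) px
  c3 = (138.727460, 306.426421) px
Planar DLT: solve 8×8 A·h = b for H (H[2,2]=1):
  H  [+1161.38061 +238.39428 +227.20178]
  H  [-197.55203 +1135.51427 +364.00140]
  H  [+0.05225 +0.07291 +1.00000]
B = K⁻¹H; ‖b₁‖=2.068024, ‖b₂‖=2.068024; λ = 2/(‖b₁‖+‖b₂‖) = 0.483553, sign → tz>0 ⇒ λ=+0.483553
r₁ = λ·B[:,0] = (+0.98237,-0.18522,+0.02527); r₂ = λ·B[:,1] = (+0.18428,+0.98224,+0.03526)
r₃ = r₁×r₂ = (-0.03135,-0.02998,+0.99906); SVD([r₁ r₂ r₃]) → R = UVᵀ:
  R  [+0.98237 +0.18428 -0.03135]
  R  [-0.18522 +0.98224 -0.02998]
  R  [+0.02527 +0.03526 +0.99906]
t = (-0.08421, +0.09935, +0.48355) m
tr R = 2.963672; θ = arccos((tr R − 1)/2) = 0.190888 rad = 10.937°
axis k = ((R−Rᵀ)₃₂, (R−Rᵀ)₁₃, (R−Rᵀ)₂₁) / (2 sinθ) = (+0.171921, -0.149192, -0.973748)
rvec = θ·k = (+0.032818, -0.028479, -0.185877)

rvec=(0.0328, -0.0285, -0.1859) tvec=(-0.0842, 0.0993, 0.4836)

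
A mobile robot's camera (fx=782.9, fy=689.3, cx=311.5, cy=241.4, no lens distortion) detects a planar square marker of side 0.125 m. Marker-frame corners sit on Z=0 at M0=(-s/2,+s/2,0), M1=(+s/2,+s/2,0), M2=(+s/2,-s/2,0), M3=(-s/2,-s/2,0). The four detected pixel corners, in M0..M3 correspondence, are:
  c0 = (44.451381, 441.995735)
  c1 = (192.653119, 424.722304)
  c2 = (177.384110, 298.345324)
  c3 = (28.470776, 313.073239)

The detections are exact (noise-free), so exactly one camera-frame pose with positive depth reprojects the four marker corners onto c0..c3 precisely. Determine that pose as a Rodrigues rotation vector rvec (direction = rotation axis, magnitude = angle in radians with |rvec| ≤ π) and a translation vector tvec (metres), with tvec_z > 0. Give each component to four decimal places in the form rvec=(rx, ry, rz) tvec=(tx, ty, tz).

rvec=(0.0086, -0.1095, -0.1041) tvec=(-0.1711, 0.1245, 0.6696)

Intrinsics K: fx=782.9, fy=689.3, cx=311.5, cy=241.4
Marker side s = 0.125 m; corners in marker frame (Z=0):
  M0 = (-0.0625, +0.0625, 0)
  M1 = (+0.0625, +0.0625, 0)
  M2 = (+0.0625, -0.0625, 0)
  M3 = (-0.0625, -0.0625, 0)
Detected image corners:
  c0 = (44.451381, 441.995735) px
  c1 = (192.653119, 424.722304) px
  c2 = (177.384110, 298.345324) px
  c3 = (28.470776, 313.073239) px
Planar DLT: solve 8×8 A·h = b for H (H[2,2]=1):
  H  [+1206.41810 +127.32404 +111.50321]
  H  [-68.08183 +1028.95135 +369.53786]
  H  [+0.16220 +0.02126 +1.00000]
B = K⁻¹H; ‖b₁‖=1.493434, ‖b₂‖=1.493434; λ = 2/(‖b₁‖+‖b₂‖) = 0.669598, sign → tz>0 ⇒ λ=+0.669598
r₁ = λ·B[:,0] = (+0.98861,-0.10417,+0.10861); r₂ = λ·B[:,1] = (+0.10323,+0.99456,+0.01424)
r₃ = r₁×r₂ = (-0.10950,-0.00286,+0.99398); SVD([r₁ r₂ r₃]) → R = UVᵀ:
  R  [+0.98861 +0.10323 -0.10950]
  R  [-0.10417 +0.99456 -0.00286]
  R  [+0.10861 +0.01424 +0.99398]
t = (-0.17105, +0.12448, +0.66960) m
tr R = 2.977150; θ = arccos((tr R − 1)/2) = 0.151307 rad = 8.669°
axis k = ((R−Rᵀ)₃₂, (R−Rᵀ)₁₃, (R−Rᵀ)₂₁) / (2 sinθ) = (+0.056720, -0.723493, -0.687998)
rvec = θ·k = (+0.008582, -0.109469, -0.104099)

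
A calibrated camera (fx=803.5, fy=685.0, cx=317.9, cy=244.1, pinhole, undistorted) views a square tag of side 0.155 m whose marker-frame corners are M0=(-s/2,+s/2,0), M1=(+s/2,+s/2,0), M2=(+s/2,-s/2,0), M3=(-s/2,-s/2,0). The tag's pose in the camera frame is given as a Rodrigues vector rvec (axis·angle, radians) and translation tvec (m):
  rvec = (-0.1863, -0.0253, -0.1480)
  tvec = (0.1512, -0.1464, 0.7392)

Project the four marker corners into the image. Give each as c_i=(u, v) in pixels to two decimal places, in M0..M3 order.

Intrinsics K: fx=803.5, fy=685.0, cx=317.9, cy=244.1
Marker side s = 0.155 m; corners in marker frame (Z=0):
  M0 = (-0.0775, +0.0775, 0)
  M1 = (+0.0775, +0.0775, 0)
  M2 = (+0.0775, -0.0775, 0)
  M3 = (-0.0775, -0.0775, 0)
rvec = (-0.1863, -0.0253, -0.1480), |rvec| = θ = 0.23927 rad = 13.709°
Rodrigues: sinθ=0.23700, 1−cosθ=0.02849; R = I + sinθ·[k]× + (1−cosθ)·[k]×²:
    [+0.98878 +0.14894 -0.01134]
    [-0.14425 +0.97183 +0.18639]
    [+0.03878 -0.18266 +0.98241]
t = (0.1512, -0.1464, 0.7392) m
M0: Pc = R·M0+t = (+0.08611, -0.05990, +0.72204); u = 803.5·(+0.08611)/0.72204 + 317.9 = 413.7274, v = 685.0·(-0.05990)/0.72204 + 244.1 = 187.2687
M1: Pc = R·M1+t = (+0.23937, -0.08226, +0.72805); u = 803.5·(+0.23937)/0.72805 + 317.9 = 582.0806, v = 685.0·(-0.08226)/0.72805 + 244.1 = 166.7018
M2: Pc = R·M2+t = (+0.21629, -0.23290, +0.75636); u = 803.5·(+0.21629)/0.75636 + 317.9 = 547.6675, v = 685.0·(-0.23290)/0.75636 + 244.1 = 33.1776
M3: Pc = R·M3+t = (+0.06303, -0.21054, +0.75035); u = 803.5·(+0.06303)/0.75035 + 317.9 = 385.3911, v = 685.0·(-0.21054)/0.75035 + 244.1 = 51.8989

c0=(413.73, 187.27) c1=(582.08, 166.70) c2=(547.67, 33.18) c3=(385.39, 51.90)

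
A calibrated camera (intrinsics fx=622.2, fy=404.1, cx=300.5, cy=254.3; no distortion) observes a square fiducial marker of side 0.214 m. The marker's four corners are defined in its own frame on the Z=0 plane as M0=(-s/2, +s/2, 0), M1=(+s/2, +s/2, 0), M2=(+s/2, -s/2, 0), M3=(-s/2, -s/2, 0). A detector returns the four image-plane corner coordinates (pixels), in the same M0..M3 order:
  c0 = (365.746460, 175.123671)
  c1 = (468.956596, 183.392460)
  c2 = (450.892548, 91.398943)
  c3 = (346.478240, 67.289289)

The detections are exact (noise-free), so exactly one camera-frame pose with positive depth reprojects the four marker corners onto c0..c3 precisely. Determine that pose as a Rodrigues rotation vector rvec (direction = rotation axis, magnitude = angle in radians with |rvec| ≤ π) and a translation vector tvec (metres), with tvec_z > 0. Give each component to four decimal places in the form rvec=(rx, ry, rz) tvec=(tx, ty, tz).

Intrinsics K: fx=622.2, fy=404.1, cx=300.5, cy=254.3
Marker side s = 0.214 m; corners in marker frame (Z=0):
  M0 = (-0.1070, +0.1070, 0)
  M1 = (+0.1070, +0.1070, 0)
  M2 = (+0.1070, -0.1070, 0)
  M3 = (-0.1070, -0.1070, 0)
Detected image corners:
  c0 = (365.746460, 175.123671) px
  c1 = (468.956596, 183.392460) px
  c2 = (450.892548, 91.398943) px
  c3 = (346.478240, 67.289289) px
Planar DLT: solve 8×8 A·h = b for H (H[2,2]=1):
  H  [+792.79507 +53.79336 +412.12516]
  H  [+173.47247 +453.37888 +129.51918]
  H  [+0.75405 -0.08138 +1.00000]
B = K⁻¹H; ‖b₁‖=1.182684, ‖b₂‖=1.182684; λ = 2/(‖b₁‖+‖b₂‖) = 0.845534, sign → tz>0 ⇒ λ=+0.845534
r₁ = λ·B[:,0] = (+0.76944,-0.03825,+0.63758); r₂ = λ·B[:,1] = (+0.10633,+0.99195,-0.06881)
r₃ = r₁×r₂ = (-0.62981,+0.12074,+0.76731); SVD([r₁ r₂ r₃]) → R = UVᵀ:
  R  [+0.76944 +0.10633 -0.62981]
  R  [-0.03825 +0.99195 +0.12074]
  R  [+0.63758 -0.06881 +0.76731]
t = (+0.15169, -0.26109, +0.84553) m
tr R = 2.528692; θ = arccos((tr R − 1)/2) = 0.700770 rad = 40.151°
axis k = ((R−Rᵀ)₃₂, (R−Rᵀ)₁₃, (R−Rᵀ)₂₁) / (2 sinθ) = (-0.146983, -0.982764, -0.112118)
rvec = θ·k = (-0.103001, -0.688691, -0.078569)

rvec=(-0.1030, -0.6887, -0.0786) tvec=(0.1517, -0.2611, 0.8455)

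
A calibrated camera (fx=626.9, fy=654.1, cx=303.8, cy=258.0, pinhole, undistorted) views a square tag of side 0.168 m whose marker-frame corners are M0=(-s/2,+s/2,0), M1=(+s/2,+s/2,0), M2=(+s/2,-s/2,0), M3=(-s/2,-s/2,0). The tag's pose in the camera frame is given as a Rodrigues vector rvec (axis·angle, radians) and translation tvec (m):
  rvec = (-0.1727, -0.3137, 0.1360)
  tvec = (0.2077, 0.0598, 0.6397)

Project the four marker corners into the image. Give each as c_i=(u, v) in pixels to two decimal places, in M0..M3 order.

c0=(429.02, 398.20) c1=(572.49, 414.53) c2=(576.31, 249.54) c3=(440.38, 221.10)

Intrinsics K: fx=626.9, fy=654.1, cx=303.8, cy=258.0
Marker side s = 0.168 m; corners in marker frame (Z=0):
  M0 = (-0.0840, +0.0840, 0)
  M1 = (+0.0840, +0.0840, 0)
  M2 = (+0.0840, -0.0840, 0)
  M3 = (-0.0840, -0.0840, 0)
rvec = (-0.1727, -0.3137, 0.1360), |rvec| = θ = 0.38305 rad = 21.947°
Rodrigues: sinθ=0.37375, 1−cosθ=0.07247; R = I + sinθ·[k]× + (1−cosθ)·[k]×²:
    [+0.94226 -0.10594 -0.31769]
    [+0.15946 +0.97613 +0.14744]
    [+0.29448 -0.18958 +0.93666]
t = (0.2077, 0.0598, 0.6397) m
M0: Pc = R·M0+t = (+0.11965, +0.12840, +0.59904); u = 626.9·(+0.11965)/0.59904 + 303.8 = 429.0162, v = 654.1·(+0.12840)/0.59904 + 258.0 = 398.2029
M1: Pc = R·M1+t = (+0.27795, +0.15519, +0.64851); u = 626.9·(+0.27795)/0.64851 + 303.8 = 572.4880, v = 654.1·(+0.15519)/0.64851 + 258.0 = 414.5268
M2: Pc = R·M2+t = (+0.29575, -0.00880, +0.68036); u = 626.9·(+0.29575)/0.68036 + 303.8 = 576.3095, v = 654.1·(-0.00880)/0.68036 + 258.0 = 249.5389
M3: Pc = R·M3+t = (+0.13745, -0.03559, +0.63089); u = 626.9·(+0.13745)/0.63089 + 303.8 = 440.3803, v = 654.1·(-0.03559)/0.63089 + 258.0 = 221.1010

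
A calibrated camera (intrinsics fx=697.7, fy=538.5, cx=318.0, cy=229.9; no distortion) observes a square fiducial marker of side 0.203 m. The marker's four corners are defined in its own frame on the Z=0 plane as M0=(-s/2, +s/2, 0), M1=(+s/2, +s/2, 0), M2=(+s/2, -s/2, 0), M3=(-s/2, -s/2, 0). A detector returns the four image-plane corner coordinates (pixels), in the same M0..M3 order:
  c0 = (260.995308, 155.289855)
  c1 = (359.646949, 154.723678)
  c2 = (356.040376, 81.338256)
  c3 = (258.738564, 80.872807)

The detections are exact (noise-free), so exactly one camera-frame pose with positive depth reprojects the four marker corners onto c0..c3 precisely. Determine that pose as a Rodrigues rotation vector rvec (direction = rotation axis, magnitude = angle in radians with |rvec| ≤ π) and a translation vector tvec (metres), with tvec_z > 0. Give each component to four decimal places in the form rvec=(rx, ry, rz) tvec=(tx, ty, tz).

Intrinsics K: fx=697.7, fy=538.5, cx=318.0, cy=229.9
Marker side s = 0.203 m; corners in marker frame (Z=0):
  M0 = (-0.1015, +0.1015, 0)
  M1 = (+0.1015, +0.1015, 0)
  M2 = (+0.1015, -0.1015, 0)
  M3 = (-0.1015, -0.1015, 0)
Detected image corners:
  c0 = (260.995308, 155.289855) px
  c1 = (359.646949, 154.723678) px
  c2 = (356.040376, 81.338256) px
  c3 = (258.738564, 80.872807) px
Planar DLT: solve 8×8 A·h = b for H (H[2,2]=1):
  H  [+503.84444 -7.13135 +309.18659]
  H  [+7.88257 +355.77289 +117.79373]
  H  [+0.06872 -0.06992 +1.00000]
B = K⁻¹H; ‖b₁‖=0.694395, ‖b₂‖=0.694395; λ = 2/(‖b₁‖+‖b₂‖) = 1.440103, sign → tz>0 ⇒ λ=+1.440103
r₁ = λ·B[:,0] = (+0.99487,-0.02117,+0.09896); r₂ = λ·B[:,1] = (+0.03118,+0.99443,-0.10070)
r₃ = r₁×r₂ = (-0.09628,+0.10327,+0.98998); SVD([r₁ r₂ r₃]) → R = UVᵀ:
  R  [+0.99487 +0.03118 -0.09628]
  R  [-0.02117 +0.99443 +0.10327]
  R  [+0.09896 -0.10070 +0.98998]
t = (-0.01819, -0.29980, +1.44010) m
tr R = 2.979278; θ = arccos((tr R − 1)/2) = 0.144077 rad = 8.255°
axis k = ((R−Rᵀ)₃₂, (R−Rᵀ)₁₃, (R−Rᵀ)₂₁) / (2 sinθ) = (-0.710280, -0.679907, -0.182288)
rvec = θ·k = (-0.102335, -0.097959, -0.026263)

rvec=(-0.1023, -0.0980, -0.0263) tvec=(-0.0182, -0.2998, 1.4401)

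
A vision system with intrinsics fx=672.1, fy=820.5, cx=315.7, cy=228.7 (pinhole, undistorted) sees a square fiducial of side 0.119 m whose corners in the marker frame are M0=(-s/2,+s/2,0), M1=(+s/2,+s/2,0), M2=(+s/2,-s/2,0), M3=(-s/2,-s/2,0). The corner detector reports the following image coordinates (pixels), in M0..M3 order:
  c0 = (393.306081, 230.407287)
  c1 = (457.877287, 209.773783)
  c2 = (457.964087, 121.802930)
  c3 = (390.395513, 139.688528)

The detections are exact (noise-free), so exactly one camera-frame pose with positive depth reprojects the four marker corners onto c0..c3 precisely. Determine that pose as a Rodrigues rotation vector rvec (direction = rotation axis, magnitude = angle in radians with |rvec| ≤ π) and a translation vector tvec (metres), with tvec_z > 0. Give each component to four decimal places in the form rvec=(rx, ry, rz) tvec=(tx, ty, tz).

rvec=(0.3744, -0.4010, -0.1623) tvec=(0.1687, -0.0660, 1.0320)

Intrinsics K: fx=672.1, fy=820.5, cx=315.7, cy=228.7
Marker side s = 0.119 m; corners in marker frame (Z=0):
  M0 = (-0.0595, +0.0595, 0)
  M1 = (+0.0595, +0.0595, 0)
  M2 = (+0.0595, -0.0595, 0)
  M3 = (-0.0595, -0.0595, 0)
Detected image corners:
  c0 = (393.306081, 230.407287) px
  c1 = (457.877287, 209.773783) px
  c2 = (457.964087, 121.802930) px
  c3 = (390.395513, 139.688528) px
Planar DLT: solve 8×8 A·h = b for H (H[2,2]=1):
  H  [+698.99641 +170.51194 +425.56793]
  H  [-102.62225 +816.16773 +176.21791]
  H  [+0.33907 +0.37399 +1.00000]
B = K⁻¹H; ‖b₁‖=0.968971, ‖b₂‖=0.968971; λ = 2/(‖b₁‖+‖b₂‖) = 1.032022, sign → tz>0 ⇒ λ=+1.032022
r₁ = λ·B[:,0] = (+0.90895,-0.22662,+0.34993); r₂ = λ·B[:,1] = (+0.08053,+0.91899,+0.38596)
r₃ = r₁×r₂ = (-0.40905,-0.32264,+0.85357); SVD([r₁ r₂ r₃]) → R = UVᵀ:
  R  [+0.90895 +0.08053 -0.40905]
  R  [-0.22662 +0.91899 -0.32264]
  R  [+0.34993 +0.38596 +0.85357]
t = (+0.16870, -0.06601, +1.03202) m
tr R = 2.681515; θ = arccos((tr R − 1)/2) = 0.572116 rad = 32.780°
axis k = ((R−Rᵀ)₃₂, (R−Rᵀ)₁₃, (R−Rᵀ)₂₁) / (2 sinθ) = (+0.654403, -0.700927, -0.283651)
rvec = θ·k = (+0.374394, -0.401011, -0.162281)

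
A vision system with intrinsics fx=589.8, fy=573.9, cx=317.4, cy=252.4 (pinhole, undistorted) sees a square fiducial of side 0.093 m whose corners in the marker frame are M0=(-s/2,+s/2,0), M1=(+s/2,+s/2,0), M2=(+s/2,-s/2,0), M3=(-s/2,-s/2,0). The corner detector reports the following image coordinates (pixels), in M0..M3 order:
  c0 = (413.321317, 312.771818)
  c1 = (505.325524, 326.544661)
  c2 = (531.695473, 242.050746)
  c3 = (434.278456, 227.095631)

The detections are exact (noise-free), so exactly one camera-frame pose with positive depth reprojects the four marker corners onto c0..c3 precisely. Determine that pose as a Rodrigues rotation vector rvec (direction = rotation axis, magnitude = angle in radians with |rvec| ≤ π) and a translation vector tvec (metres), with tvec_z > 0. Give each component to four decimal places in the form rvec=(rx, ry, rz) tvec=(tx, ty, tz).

Intrinsics K: fx=589.8, fy=573.9, cx=317.4, cy=252.4
Marker side s = 0.093 m; corners in marker frame (Z=0):
  M0 = (-0.0465, +0.0465, 0)
  M1 = (+0.0465, +0.0465, 0)
  M2 = (+0.0465, -0.0465, 0)
  M3 = (-0.0465, -0.0465, 0)
Detected image corners:
  c0 = (413.321317, 312.771818) px
  c1 = (505.325524, 326.544661) px
  c2 = (531.695473, 242.050746) px
  c3 = (434.278456, 227.095631) px
Planar DLT: solve 8×8 A·h = b for H (H[2,2]=1):
  H  [+1038.19253 +40.18997 +470.90756]
  H  [+166.40927 +1088.20913 +278.36768]
  H  [+0.04382 +0.62548 +1.00000]
B = K⁻¹H; ‖b₁‖=1.758180, ‖b₂‖=1.758180; λ = 2/(‖b₁‖+‖b₂‖) = 0.568770, sign → tz>0 ⇒ λ=+0.568770
r₁ = λ·B[:,0] = (+0.98776,+0.15396,+0.02492); r₂ = λ·B[:,1] = (-0.15269,+0.92202,+0.35575)
r₃ = r₁×r₂ = (+0.03179,-0.35520,+0.93425); SVD([r₁ r₂ r₃]) → R = UVᵀ:
  R  [+0.98776 -0.15269 +0.03179]
  R  [+0.15396 +0.92202 -0.35520]
  R  [+0.02492 +0.35575 +0.93425]
t = (+0.14803, +0.02574, +0.56877) m
tr R = 2.844034; θ = arccos((tr R − 1)/2) = 0.397538 rad = 22.777°
axis k = ((R−Rᵀ)₃₂, (R−Rᵀ)₁₃, (R−Rᵀ)₂₁) / (2 sinθ) = (+0.918192, +0.008873, +0.396037)
rvec = θ·k = (+0.365016, +0.003527, +0.157440)

rvec=(0.3650, 0.0035, 0.1574) tvec=(0.1480, 0.0257, 0.5688)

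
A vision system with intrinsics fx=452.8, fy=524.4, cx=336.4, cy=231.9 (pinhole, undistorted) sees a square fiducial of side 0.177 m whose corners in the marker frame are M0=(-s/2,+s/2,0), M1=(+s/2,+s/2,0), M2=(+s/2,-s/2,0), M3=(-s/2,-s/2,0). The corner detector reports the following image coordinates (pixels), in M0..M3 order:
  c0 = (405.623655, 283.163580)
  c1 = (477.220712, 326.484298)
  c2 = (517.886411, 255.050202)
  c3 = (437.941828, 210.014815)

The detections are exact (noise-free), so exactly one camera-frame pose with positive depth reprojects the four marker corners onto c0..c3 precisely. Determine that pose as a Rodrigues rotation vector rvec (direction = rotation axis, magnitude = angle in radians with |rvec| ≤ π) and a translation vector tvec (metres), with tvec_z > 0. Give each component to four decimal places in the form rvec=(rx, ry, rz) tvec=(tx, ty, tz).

rvec=(0.5000, 0.3112, 0.4125) tvec=(0.2632, 0.0711, 0.9787)

Intrinsics K: fx=452.8, fy=524.4, cx=336.4, cy=231.9
Marker side s = 0.177 m; corners in marker frame (Z=0):
  M0 = (-0.0885, +0.0885, 0)
  M1 = (+0.0885, +0.0885, 0)
  M2 = (+0.0885, -0.0885, 0)
  M3 = (-0.0885, -0.0885, 0)
Detected image corners:
  c0 = (405.623655, 283.163580) px
  c1 = (477.220712, 326.484298) px
  c2 = (517.886411, 255.050202) px
  c3 = (437.941828, 210.014815) px
Planar DLT: solve 8×8 A·h = b for H (H[2,2]=1):
  H  [+339.48233 +38.19625 +458.17293]
  H  [+198.22547 +551.10830 +270.00394]
  H  [-0.19034 +0.53075 +1.00000]
B = K⁻¹H; ‖b₁‖=1.021757, ‖b₂‖=1.021757; λ = 2/(‖b₁‖+‖b₂‖) = 0.978706, sign → tz>0 ⇒ λ=+0.978706
r₁ = λ·B[:,0] = (+0.87218,+0.45234,-0.18629); r₂ = λ·B[:,1] = (-0.30335,+0.79884,+0.51945)
r₃ = r₁×r₂ = (+0.38378,-0.39654,+0.83395); SVD([r₁ r₂ r₃]) → R = UVᵀ:
  R  [+0.87218 -0.30335 +0.38378]
  R  [+0.45234 +0.79884 -0.39654]
  R  [-0.18629 +0.51945 +0.83395]
t = (+0.26321, +0.07111, +0.97871) m
tr R = 2.504968; θ = arccos((tr R − 1)/2) = 0.718971 rad = 41.194°
axis k = ((R−Rᵀ)₃₂, (R−Rᵀ)₁₃, (R−Rᵀ)₂₁) / (2 sinθ) = (+0.695391, +0.432780, +0.573700)
rvec = θ·k = (+0.499966, +0.311156, +0.412474)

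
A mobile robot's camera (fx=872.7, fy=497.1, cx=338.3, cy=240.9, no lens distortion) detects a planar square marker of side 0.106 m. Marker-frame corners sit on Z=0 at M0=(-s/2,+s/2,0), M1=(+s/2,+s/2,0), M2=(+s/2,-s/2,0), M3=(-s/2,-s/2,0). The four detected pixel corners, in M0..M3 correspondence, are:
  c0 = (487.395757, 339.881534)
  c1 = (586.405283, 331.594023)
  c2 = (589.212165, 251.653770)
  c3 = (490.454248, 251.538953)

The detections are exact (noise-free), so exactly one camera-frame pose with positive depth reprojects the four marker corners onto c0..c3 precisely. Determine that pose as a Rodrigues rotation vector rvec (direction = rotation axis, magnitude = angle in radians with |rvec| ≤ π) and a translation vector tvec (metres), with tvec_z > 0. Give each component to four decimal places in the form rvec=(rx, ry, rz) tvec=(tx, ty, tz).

Intrinsics K: fx=872.7, fy=497.1, cx=338.3, cy=240.9
Marker side s = 0.106 m; corners in marker frame (Z=0):
  M0 = (-0.0530, +0.0530, 0)
  M1 = (+0.0530, +0.0530, 0)
  M2 = (+0.0530, -0.0530, 0)
  M3 = (-0.0530, -0.0530, 0)
Detected image corners:
  c0 = (487.395757, 339.881534) px
  c1 = (586.405283, 331.594023) px
  c2 = (589.212165, 251.653770) px
  c3 = (490.454248, 251.538953) px
Planar DLT: solve 8×8 A·h = b for H (H[2,2]=1):
  H  [+1440.14875 -25.48593 +540.83568]
  H  [+238.15291 +792.96497 +293.57382]
  H  [+0.94226 +0.00394 +1.00000]
B = K⁻¹H; ‖b₁‖=1.593573, ‖b₂‖=1.593573; λ = 2/(‖b₁‖+‖b₂‖) = 0.627521, sign → tz>0 ⇒ λ=+0.627521
r₁ = λ·B[:,0] = (+0.80634,+0.01409,+0.59129); r₂ = λ·B[:,1] = (-0.01928,+0.99981,+0.00247)
r₃ = r₁×r₂ = (-0.59114,-0.01340,+0.80646); SVD([r₁ r₂ r₃]) → R = UVᵀ:
  R  [+0.80634 -0.01928 -0.59114]
  R  [+0.01409 +0.99981 -0.01340]
  R  [+0.59129 +0.00247 +0.80646]
t = (+0.14563, +0.06649, +0.62752) m
tr R = 2.612603; θ = arccos((tr R − 1)/2) = 0.632924 rad = 36.264°
axis k = ((R−Rᵀ)₃₂, (R−Rᵀ)₁₃, (R−Rᵀ)₂₁) / (2 sinθ) = (+0.013415, -0.999512, +0.028212)
rvec = θ·k = (+0.008491, -0.632615, +0.017856)

rvec=(0.0085, -0.6326, 0.0179) tvec=(0.1456, 0.0665, 0.6275)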